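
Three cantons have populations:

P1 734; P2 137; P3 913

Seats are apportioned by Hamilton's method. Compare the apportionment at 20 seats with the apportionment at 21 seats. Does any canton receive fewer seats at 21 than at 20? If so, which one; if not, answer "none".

P2

At 20 seats: P1 8, P2 2, P3 10.
At 21 seats: P1 9, P2 1, P3 11.
P2 drops from 2 to 1.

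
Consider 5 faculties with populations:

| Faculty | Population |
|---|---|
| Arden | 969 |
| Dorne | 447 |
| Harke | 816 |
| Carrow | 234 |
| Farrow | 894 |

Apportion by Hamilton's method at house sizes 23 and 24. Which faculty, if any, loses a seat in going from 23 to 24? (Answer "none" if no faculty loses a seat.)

At 23 seats: Arden 7, Dorne 3, Harke 5, Carrow 2, Farrow 6.
At 24 seats: Arden 7, Dorne 3, Harke 6, Carrow 2, Farrow 6.
No faculty's allocation decreased.

none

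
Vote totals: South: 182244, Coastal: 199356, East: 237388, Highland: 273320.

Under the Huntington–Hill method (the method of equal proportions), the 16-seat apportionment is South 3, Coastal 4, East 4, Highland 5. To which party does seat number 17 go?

Priority for the next seat is population ÷ (√(s·(s+1))).
Priorities: South 52609.311, Coastal 44577.357, East 53081.571, Highland 49901.176.
Highest priority: East.

East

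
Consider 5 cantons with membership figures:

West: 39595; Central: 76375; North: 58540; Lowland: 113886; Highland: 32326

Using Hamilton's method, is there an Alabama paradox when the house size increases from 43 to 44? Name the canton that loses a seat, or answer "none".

Highland

At 43 seats: West 5, Central 10, North 8, Lowland 15, Highland 5.
At 44 seats: West 5, Central 11, North 8, Lowland 16, Highland 4.
Highland drops from 5 to 4.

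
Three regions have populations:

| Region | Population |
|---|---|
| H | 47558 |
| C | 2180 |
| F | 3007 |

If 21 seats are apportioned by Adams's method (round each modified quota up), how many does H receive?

18

Standard divisor 52745/21 ≈ 2511.667; standard quotas: H 18.935, C 0.868, F 1.197.
Rounding up gives 19, 1, 2 = 22 seats, so the divisor must be adjusted.
With modified divisor 2700: modified quotas H 17.614, C 0.807, F 1.114.
Rounding up: H 18, C 1, F 2 (total 21).
H receives 18.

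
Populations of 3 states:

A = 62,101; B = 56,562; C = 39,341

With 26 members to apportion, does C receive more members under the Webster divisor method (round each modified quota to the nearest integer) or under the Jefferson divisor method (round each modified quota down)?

Webster: A 10, B 9, C 7.
Jefferson: A 10, B 10, C 6.
C gets 7 under Webster and 6 under Jefferson.

Webster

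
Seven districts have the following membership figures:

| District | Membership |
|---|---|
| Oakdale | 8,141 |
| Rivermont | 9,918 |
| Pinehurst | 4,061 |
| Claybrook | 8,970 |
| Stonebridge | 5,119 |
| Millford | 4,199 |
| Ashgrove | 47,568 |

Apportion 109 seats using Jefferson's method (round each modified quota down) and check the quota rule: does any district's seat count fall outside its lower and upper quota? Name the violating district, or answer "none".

Ashgrove

Standard quotas: Oakdale 10.086, Rivermont 12.288, Pinehurst 5.031, Claybrook 11.114, Stonebridge 6.342, Millford 5.202, Ashgrove 58.936.
Jefferson allocation: Oakdale 10, Rivermont 12, Pinehurst 5, Claybrook 11, Stonebridge 6, Millford 5, Ashgrove 60.
Ashgrove has quota 58.936 (lower 58, upper 59) but receives 60 — outside the quota interval.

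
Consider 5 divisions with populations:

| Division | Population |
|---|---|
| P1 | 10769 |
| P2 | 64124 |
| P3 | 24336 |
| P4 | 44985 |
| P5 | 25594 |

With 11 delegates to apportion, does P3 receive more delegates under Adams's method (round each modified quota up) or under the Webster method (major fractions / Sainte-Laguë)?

Adams: P1 1, P2 3, P3 2, P4 3, P5 2.
Webster: P1 1, P2 4, P3 1, P4 3, P5 2.
P3 gets 2 under Adams and 1 under Webster.

Adams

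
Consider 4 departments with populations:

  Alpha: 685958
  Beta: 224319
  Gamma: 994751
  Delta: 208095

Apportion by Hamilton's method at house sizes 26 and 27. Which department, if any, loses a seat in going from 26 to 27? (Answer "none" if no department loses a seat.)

Delta

At 26 seats: Alpha 8, Beta 3, Gamma 12, Delta 3.
At 27 seats: Alpha 9, Beta 3, Gamma 13, Delta 2.
Delta drops from 3 to 2.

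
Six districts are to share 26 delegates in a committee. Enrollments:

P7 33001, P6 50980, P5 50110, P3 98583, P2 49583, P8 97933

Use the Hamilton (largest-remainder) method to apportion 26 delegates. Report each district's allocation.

P7 2; P6 4; P5 3; P3 7; P2 3; P8 7

Total 380190; standard divisor 380190/26 ≈ 14622.692.
Standard quotas: P7 2.2568, P6 3.4864, P5 3.4269, P3 6.7418, P2 3.3908, P8 6.6973.
Lower quotas: P7 2, P6 3, P5 3, P3 6, P2 3, P8 6 (sum 23, leaving 3 seats).
Remainders in descending order: P3 0.7418, P8 0.6973, P6 0.4864, P5 0.4269, P2 0.3908, P7 0.2568.
Largest remainders: P3, P8, P6 receive the extra seats.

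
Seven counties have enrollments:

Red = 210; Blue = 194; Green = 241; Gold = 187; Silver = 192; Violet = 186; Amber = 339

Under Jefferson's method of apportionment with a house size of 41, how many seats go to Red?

Standard divisor 1549/41 ≈ 37.78; standard quotas: Red 5.558, Blue 5.135, Green 6.379, Gold 4.950, Silver 5.082, Violet 4.923, Amber 8.973.
Rounding down gives 5, 5, 6, 4, 5, 4, 8 = 37 seats, so the divisor must be adjusted.
With modified divisor 34.7: modified quotas Red 6.052, Blue 5.591, Green 6.945, Gold 5.389, Silver 5.533, Violet 5.360, Amber 9.769.
Rounding down: Red 6, Blue 5, Green 6, Gold 5, Silver 5, Violet 5, Amber 9 (total 41).
Red receives 6.

6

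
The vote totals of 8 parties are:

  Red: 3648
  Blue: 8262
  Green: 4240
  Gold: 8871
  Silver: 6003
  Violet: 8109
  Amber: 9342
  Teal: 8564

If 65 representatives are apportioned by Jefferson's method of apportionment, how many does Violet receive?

9

Standard divisor 57039/65 ≈ 877.523; standard quotas: Red 4.157, Blue 9.415, Green 4.832, Gold 10.109, Silver 6.841, Violet 9.241, Amber 10.646, Teal 9.759.
Rounding down gives 4, 9, 4, 10, 6, 9, 10, 9 = 61 seats, so the divisor must be adjusted.
With modified divisor 840: modified quotas Red 4.343, Blue 9.836, Green 5.048, Gold 10.561, Silver 7.146, Violet 9.654, Amber 11.121, Teal 10.195.
Rounding down: Red 4, Blue 9, Green 5, Gold 10, Silver 7, Violet 9, Amber 11, Teal 10 (total 65).
Violet receives 9.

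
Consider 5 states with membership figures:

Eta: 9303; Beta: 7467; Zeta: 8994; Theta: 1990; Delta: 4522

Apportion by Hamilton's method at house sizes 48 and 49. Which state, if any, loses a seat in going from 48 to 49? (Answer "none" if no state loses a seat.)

At 48 seats: Eta 14, Beta 11, Zeta 13, Theta 3, Delta 7.
At 49 seats: Eta 14, Beta 11, Zeta 14, Theta 3, Delta 7.
No state's allocation decreased.

none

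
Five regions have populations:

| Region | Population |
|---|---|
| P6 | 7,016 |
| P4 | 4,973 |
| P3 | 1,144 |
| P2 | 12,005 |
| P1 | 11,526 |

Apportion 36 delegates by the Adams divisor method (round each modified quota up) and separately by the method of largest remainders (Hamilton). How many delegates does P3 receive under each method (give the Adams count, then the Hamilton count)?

2 and 1

Adams: P6 7, P4 5, P3 2, P2 11, P1 11.
Hamilton: P6 7, P4 5, P3 1, P2 12, P1 11.
P3 gets 2 under Adams and 1 under Hamilton.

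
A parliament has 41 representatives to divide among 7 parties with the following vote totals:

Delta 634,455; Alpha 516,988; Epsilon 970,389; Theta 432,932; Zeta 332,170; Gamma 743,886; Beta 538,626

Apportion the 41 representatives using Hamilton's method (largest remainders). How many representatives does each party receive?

The standard divisor is 4169446/41 ≈ 101693.805.
Standard quotas: Delta 6.2389, Alpha 5.0838, Epsilon 9.5423, Theta 4.2572, Zeta 3.2664, Gamma 7.3150, Beta 5.2965.
Lower quotas: Delta 6, Alpha 5, Epsilon 9, Theta 4, Zeta 3, Gamma 7, Beta 5 (sum 39, leaving 2 seats).
Remainders in descending order: Epsilon 0.5423, Gamma 0.3150, Beta 0.2965, Zeta 0.2664, Theta 0.2572, Delta 0.2389, Alpha 0.0838.
The surplus seats go to Epsilon, Gamma.

Delta 6, Alpha 5, Epsilon 10, Theta 4, Zeta 3, Gamma 8, Beta 5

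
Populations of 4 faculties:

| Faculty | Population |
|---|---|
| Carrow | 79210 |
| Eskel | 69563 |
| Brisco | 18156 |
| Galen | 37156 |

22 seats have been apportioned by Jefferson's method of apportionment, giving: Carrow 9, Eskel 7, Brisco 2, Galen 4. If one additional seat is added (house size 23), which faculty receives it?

Priority for the next seat is population ÷ (current seats + 1).
Priorities: Carrow 7921.000, Eskel 8695.375, Brisco 6052.000, Galen 7431.200.
Highest priority: Eskel.

Eskel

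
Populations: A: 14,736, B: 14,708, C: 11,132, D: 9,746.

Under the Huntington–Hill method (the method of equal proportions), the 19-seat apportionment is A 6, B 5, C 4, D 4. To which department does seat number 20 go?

B

Priority for the next seat is population ÷ (√(s·(s+1))).
Priorities: A 2273.814, B 2685.301, C 2489.191, D 2179.272.
Highest priority: B.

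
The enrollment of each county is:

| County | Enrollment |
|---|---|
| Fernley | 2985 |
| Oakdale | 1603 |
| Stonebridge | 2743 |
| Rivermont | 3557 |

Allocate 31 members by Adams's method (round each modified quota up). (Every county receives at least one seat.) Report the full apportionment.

Standard divisor 10888/31 ≈ 351.226; standard quotas: Fernley 8.499, Oakdale 4.564, Stonebridge 7.810, Rivermont 10.127.
Rounding up gives 9, 5, 8, 11 = 33 seats, so the divisor must be adjusted.
With modified divisor 380: modified quotas Fernley 7.855, Oakdale 4.218, Stonebridge 7.218, Rivermont 9.361.
Rounding up: Fernley 8, Oakdale 5, Stonebridge 8, Rivermont 10 (total 31).

Fernley 8, Oakdale 5, Stonebridge 8, Rivermont 10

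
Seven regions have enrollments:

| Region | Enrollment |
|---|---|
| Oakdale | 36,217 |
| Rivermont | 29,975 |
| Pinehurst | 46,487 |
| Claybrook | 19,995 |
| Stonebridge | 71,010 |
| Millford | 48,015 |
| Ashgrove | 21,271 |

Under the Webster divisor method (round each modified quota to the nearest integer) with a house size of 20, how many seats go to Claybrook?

1

Standard divisor 272970/20 ≈ 13648.5; standard quotas: Oakdale 2.654, Rivermont 2.196, Pinehurst 3.406, Claybrook 1.465, Stonebridge 5.203, Millford 3.518, Ashgrove 1.558.
Rounding to the nearest integer gives Oakdale 3, Rivermont 2, Pinehurst 3, Claybrook 1, Stonebridge 5, Millford 4, Ashgrove 2 — total 20, matching the house size, so no adjustment is needed.
Claybrook receives 1.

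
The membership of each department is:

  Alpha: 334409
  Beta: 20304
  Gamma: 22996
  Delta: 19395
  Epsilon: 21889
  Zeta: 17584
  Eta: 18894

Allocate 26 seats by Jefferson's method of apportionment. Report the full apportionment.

Standard divisor 455471/26 ≈ 17518.115; standard quotas: Alpha 19.089, Beta 1.159, Gamma 1.313, Delta 1.107, Epsilon 1.250, Zeta 1.004, Eta 1.079.
Rounding down gives 19, 1, 1, 1, 1, 1, 1 = 25 seats, so the divisor must be adjusted.
With modified divisor 16300: modified quotas Alpha 20.516, Beta 1.246, Gamma 1.411, Delta 1.190, Epsilon 1.343, Zeta 1.079, Eta 1.159.
Rounding down: Alpha 20, Beta 1, Gamma 1, Delta 1, Epsilon 1, Zeta 1, Eta 1 (total 26).

Alpha: 20; Beta: 1; Gamma: 1; Delta: 1; Epsilon: 1; Zeta: 1; Eta: 1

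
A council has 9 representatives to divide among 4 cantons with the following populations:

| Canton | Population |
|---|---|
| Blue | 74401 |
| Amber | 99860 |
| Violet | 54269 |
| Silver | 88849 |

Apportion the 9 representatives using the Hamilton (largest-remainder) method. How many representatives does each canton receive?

Total 317379; standard divisor 317379/9 ≈ 35264.333.
Standard quotas: Blue 2.1098, Amber 2.8318, Violet 1.5389, Silver 2.5195.
Lower quotas: Blue 2, Amber 2, Violet 1, Silver 2 (sum 7, leaving 2 seats).
Remainders in descending order: Amber 0.8318, Violet 0.5389, Silver 0.5195, Blue 0.1098.
Largest remainders: Amber, Violet receive the extra seats.

Blue 2, Amber 3, Violet 2, Silver 2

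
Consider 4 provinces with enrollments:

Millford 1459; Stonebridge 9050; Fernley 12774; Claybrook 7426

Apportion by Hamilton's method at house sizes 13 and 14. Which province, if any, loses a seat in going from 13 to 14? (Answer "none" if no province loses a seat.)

At 13 seats: Millford 1, Stonebridge 4, Fernley 5, Claybrook 3.
At 14 seats: Millford 1, Stonebridge 4, Fernley 6, Claybrook 3.
No province's allocation decreased.

none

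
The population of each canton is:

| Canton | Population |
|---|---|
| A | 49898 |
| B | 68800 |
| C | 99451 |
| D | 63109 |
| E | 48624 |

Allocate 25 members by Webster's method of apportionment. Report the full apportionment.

Standard divisor 329882/25 ≈ 13195.28; standard quotas: A 3.782, B 5.214, C 7.537, D 4.783, E 3.685.
Rounding to the nearest integer gives 4, 5, 8, 5, 4 = 26 seats, so the divisor must be adjusted.
With modified divisor 13600: modified quotas A 3.669, B 5.059, C 7.313, D 4.640, E 3.575.
Rounding to the nearest integer: A 4, B 5, C 7, D 5, E 4 (total 25).

A: 4, B: 5, C: 7, D: 5, E: 4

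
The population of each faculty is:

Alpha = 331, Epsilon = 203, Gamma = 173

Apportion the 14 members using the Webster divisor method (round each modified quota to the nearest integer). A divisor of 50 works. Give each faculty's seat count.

With modified divisor 50: modified quotas Alpha 6.620, Epsilon 4.060, Gamma 3.460.
Rounding to the nearest integer: Alpha 7, Epsilon 4, Gamma 3 (total 14).

Alpha: 7; Epsilon: 4; Gamma: 3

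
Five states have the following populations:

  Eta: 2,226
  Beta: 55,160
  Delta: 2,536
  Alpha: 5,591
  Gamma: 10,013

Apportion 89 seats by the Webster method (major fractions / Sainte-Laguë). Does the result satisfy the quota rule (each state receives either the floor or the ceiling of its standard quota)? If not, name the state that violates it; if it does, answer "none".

Beta

Standard quotas: Eta 2.623, Beta 65.001, Delta 2.988, Alpha 6.588, Gamma 11.799.
Webster allocation: Eta 3, Beta 64, Delta 3, Alpha 7, Gamma 12.
Beta has quota 65.001 (lower 65, upper 66) but receives 64 — outside the quota interval.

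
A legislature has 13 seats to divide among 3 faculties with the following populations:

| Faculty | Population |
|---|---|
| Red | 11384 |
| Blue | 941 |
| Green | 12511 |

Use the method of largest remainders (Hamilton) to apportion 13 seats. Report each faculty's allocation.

Red 6, Blue 0, Green 7

Standard divisor: 24836 ÷ 13 ≈ 1910.462.
Standard quotas: Red 5.9588, Blue 0.4926, Green 6.5487.
Lower quotas: Red 5, Blue 0, Green 6 (sum 11, leaving 2 seats).
Remainders in descending order: Red 0.9588, Green 0.5487, Blue 0.4926.
Largest remainders: Red, Green receive the extra seats.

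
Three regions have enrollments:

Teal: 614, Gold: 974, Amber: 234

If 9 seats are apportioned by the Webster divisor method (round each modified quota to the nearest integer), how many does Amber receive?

Standard divisor 1822/9 ≈ 202.444; standard quotas: Teal 3.033, Gold 4.811, Amber 1.156.
Rounding to the nearest integer gives Teal 3, Gold 5, Amber 1 — total 9, matching the house size, so no adjustment is needed.
Amber receives 1.

1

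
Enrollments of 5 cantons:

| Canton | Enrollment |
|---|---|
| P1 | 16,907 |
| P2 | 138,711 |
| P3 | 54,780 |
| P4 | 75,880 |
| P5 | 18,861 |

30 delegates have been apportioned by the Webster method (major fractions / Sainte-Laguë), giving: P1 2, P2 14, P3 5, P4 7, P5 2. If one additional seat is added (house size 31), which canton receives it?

Priority for the next seat is population ÷ (current seats + 0.5).
Priorities: P1 6762.800, P2 9566.276, P3 9960.000, P4 10117.333, P5 7544.400.
Highest priority: P4.

P4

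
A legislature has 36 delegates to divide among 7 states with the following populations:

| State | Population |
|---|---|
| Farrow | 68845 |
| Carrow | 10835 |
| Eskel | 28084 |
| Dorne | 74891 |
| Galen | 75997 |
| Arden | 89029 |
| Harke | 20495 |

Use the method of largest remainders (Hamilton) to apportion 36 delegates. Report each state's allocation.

The standard divisor is 368176/36 ≈ 10227.111.
Standard quotas: Farrow 6.7316, Carrow 1.0594, Eskel 2.7460, Dorne 7.3228, Galen 7.4309, Arden 8.7052, Harke 2.0040.
Lower quotas: Farrow 6, Carrow 1, Eskel 2, Dorne 7, Galen 7, Arden 8, Harke 2 (sum 33, leaving 3 seats).
Remainders in descending order: Eskel 0.7460, Farrow 0.7316, Arden 0.7052, Galen 0.4309, Dorne 0.3228, Carrow 0.0594, Harke 0.0040.
Largest remainders: Eskel, Farrow, Arden receive the extra seats.

Farrow: 7, Carrow: 1, Eskel: 3, Dorne: 7, Galen: 7, Arden: 9, Harke: 2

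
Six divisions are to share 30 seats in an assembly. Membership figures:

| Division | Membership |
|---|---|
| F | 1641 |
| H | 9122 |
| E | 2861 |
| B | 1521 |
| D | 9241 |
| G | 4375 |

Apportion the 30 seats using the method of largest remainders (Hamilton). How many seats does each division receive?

Total 28761; standard divisor 28761/30 ≈ 958.7.
Standard quotas: F 1.7117, H 9.5150, E 2.9842, B 1.5865, D 9.6391, G 4.5635.
Lower quotas: F 1, H 9, E 2, B 1, D 9, G 4 (sum 26, leaving 4 seats).
Remainders in descending order: E 0.9842, F 0.7117, D 0.6391, B 0.5865, G 0.5635, H 0.5150.
The surplus seats go to E, F, D, B.

F: 2, H: 9, E: 3, B: 2, D: 10, G: 4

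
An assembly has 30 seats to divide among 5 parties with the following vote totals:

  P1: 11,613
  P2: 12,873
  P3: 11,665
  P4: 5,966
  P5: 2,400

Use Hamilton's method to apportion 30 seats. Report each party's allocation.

P1 8; P2 9; P3 8; P4 4; P5 1

The standard divisor is 44517/30 ≈ 1483.9.
Standard quotas: P1 7.8260, P2 8.6751, P3 7.8610, P4 4.0205, P5 1.6174.
Lower quotas: P1 7, P2 8, P3 7, P4 4, P5 1 (sum 27, leaving 3 seats).
Remainders in descending order: P3 0.8610, P1 0.8260, P2 0.6751, P5 0.6174, P4 0.0205.
The surplus seats go to P3, P1, P2.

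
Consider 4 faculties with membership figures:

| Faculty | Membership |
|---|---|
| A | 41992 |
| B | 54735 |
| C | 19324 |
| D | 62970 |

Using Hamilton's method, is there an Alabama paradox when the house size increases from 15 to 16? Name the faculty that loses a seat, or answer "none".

none

At 15 seats: A 3, B 5, C 2, D 5.
At 16 seats: A 4, B 5, C 2, D 5.
No faculty's allocation decreased.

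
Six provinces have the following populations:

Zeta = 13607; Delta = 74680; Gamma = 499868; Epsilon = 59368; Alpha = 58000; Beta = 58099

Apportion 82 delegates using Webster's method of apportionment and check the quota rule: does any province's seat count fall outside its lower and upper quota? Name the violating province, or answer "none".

Standard quotas: Zeta 1.461, Delta 8.019, Gamma 53.677, Epsilon 6.375, Alpha 6.228, Beta 6.239.
Webster allocation: Zeta 1, Delta 8, Gamma 55, Epsilon 6, Alpha 6, Beta 6.
Gamma has quota 53.677 (lower 53, upper 54) but receives 55 — outside the quota interval.

Gamma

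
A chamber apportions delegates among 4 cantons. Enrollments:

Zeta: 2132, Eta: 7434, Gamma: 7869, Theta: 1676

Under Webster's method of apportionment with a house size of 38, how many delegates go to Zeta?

4

Standard divisor 19111/38 ≈ 502.921; standard quotas: Zeta 4.239, Eta 14.782, Gamma 15.647, Theta 3.333.
Rounding to the nearest integer gives Zeta 4, Eta 15, Gamma 16, Theta 3 — total 38, matching the house size, so no adjustment is needed.
Zeta receives 4.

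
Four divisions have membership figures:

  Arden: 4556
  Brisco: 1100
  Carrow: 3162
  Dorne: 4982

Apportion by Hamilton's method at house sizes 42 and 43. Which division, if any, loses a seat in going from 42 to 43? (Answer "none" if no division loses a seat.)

none

At 42 seats: Arden 14, Brisco 3, Carrow 10, Dorne 15.
At 43 seats: Arden 14, Brisco 3, Carrow 10, Dorne 16.
No division's allocation decreased.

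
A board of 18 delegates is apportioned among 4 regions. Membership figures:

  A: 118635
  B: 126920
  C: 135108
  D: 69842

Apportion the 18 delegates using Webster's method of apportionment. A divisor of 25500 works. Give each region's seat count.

A: 5, B: 5, C: 5, D: 3

With modified divisor 25500: modified quotas A 4.652, B 4.977, C 5.298, D 2.739.
Rounding to the nearest integer: A 5, B 5, C 5, D 3 (total 18).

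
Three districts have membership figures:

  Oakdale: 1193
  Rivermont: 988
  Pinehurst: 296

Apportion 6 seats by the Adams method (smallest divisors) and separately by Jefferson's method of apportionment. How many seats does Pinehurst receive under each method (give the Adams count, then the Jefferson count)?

1 and 0

Adams: Oakdale 3, Rivermont 2, Pinehurst 1.
Jefferson: Oakdale 3, Rivermont 3, Pinehurst 0.
Pinehurst gets 1 under Adams and 0 under Jefferson.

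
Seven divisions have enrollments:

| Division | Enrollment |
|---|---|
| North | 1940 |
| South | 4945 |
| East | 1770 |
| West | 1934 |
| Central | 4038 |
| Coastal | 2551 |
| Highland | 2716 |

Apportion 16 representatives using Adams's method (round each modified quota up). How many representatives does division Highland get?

Standard divisor 19894/16 ≈ 1243.375; standard quotas: North 1.560, South 3.977, East 1.424, West 1.555, Central 3.248, Coastal 2.052, Highland 2.184.
Rounding up gives 2, 4, 2, 2, 4, 3, 3 = 20 seats, so the divisor must be adjusted.
With modified divisor 1700: modified quotas North 1.141, South 2.909, East 1.041, West 1.138, Central 2.375, Coastal 1.501, Highland 1.598.
Rounding up: North 2, South 3, East 2, West 2, Central 3, Coastal 2, Highland 2 (total 16).
Highland receives 2.

2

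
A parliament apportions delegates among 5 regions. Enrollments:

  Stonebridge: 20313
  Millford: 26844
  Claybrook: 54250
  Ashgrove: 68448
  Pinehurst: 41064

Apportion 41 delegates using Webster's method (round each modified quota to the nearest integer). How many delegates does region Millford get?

Standard divisor 210919/41 ≈ 5144.366; standard quotas: Stonebridge 3.949, Millford 5.218, Claybrook 10.546, Ashgrove 13.305, Pinehurst 7.982.
Rounding to the nearest integer gives Stonebridge 4, Millford 5, Claybrook 11, Ashgrove 13, Pinehurst 8 — total 41, matching the house size, so no adjustment is needed.
Millford receives 5.

5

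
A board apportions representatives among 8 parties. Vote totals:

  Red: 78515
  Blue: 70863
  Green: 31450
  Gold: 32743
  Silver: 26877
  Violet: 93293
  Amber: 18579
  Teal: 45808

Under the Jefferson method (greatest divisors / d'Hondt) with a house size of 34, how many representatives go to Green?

3

Standard divisor 398128/34 ≈ 11709.647; standard quotas: Red 6.705, Blue 6.052, Green 2.686, Gold 2.796, Silver 2.295, Violet 7.967, Amber 1.587, Teal 3.912.
Rounding down gives 6, 6, 2, 2, 2, 7, 1, 3 = 29 seats, so the divisor must be adjusted.
With modified divisor 10400: modified quotas Red 7.550, Blue 6.814, Green 3.024, Gold 3.148, Silver 2.584, Violet 8.970, Amber 1.786, Teal 4.405.
Rounding down: Red 7, Blue 6, Green 3, Gold 3, Silver 2, Violet 8, Amber 1, Teal 4 (total 34).
Green receives 3.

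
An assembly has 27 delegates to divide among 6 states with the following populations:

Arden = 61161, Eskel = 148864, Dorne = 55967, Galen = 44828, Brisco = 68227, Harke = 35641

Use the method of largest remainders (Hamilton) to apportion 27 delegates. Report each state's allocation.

Standard divisor: 414688 ÷ 27 ≈ 15358.815.
Standard quotas: Arden 3.9821, Eskel 9.6924, Dorne 3.6440, Galen 2.9187, Brisco 4.4422, Harke 2.3206.
Lower quotas: Arden 3, Eskel 9, Dorne 3, Galen 2, Brisco 4, Harke 2 (sum 23, leaving 4 seats).
Remainders in descending order: Arden 0.9821, Galen 0.9187, Eskel 0.6924, Dorne 0.6440, Brisco 0.4422, Harke 0.3206.
The surplus seats go to Arden, Galen, Eskel, Dorne.

Arden 4, Eskel 10, Dorne 4, Galen 3, Brisco 4, Harke 2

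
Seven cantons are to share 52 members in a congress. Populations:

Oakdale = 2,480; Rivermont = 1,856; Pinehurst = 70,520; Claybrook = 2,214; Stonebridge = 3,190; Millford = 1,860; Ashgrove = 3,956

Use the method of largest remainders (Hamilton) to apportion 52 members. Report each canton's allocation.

Total 86076; standard divisor 86076/52 ≈ 1655.308.
Standard quotas: Oakdale 1.4982, Rivermont 1.1212, Pinehurst 42.6024, Claybrook 1.3375, Stonebridge 1.9271, Millford 1.1237, Ashgrove 2.3899.
Lower quotas: Oakdale 1, Rivermont 1, Pinehurst 42, Claybrook 1, Stonebridge 1, Millford 1, Ashgrove 2 (sum 49, leaving 3 seats).
Remainders in descending order: Stonebridge 0.9271, Pinehurst 0.6024, Oakdale 0.4982, Ashgrove 0.3899, Claybrook 0.3375, Millford 0.1237, Rivermont 0.1212.
The surplus seats go to Stonebridge, Pinehurst, Oakdale.

Oakdale: 2, Rivermont: 1, Pinehurst: 43, Claybrook: 1, Stonebridge: 2, Millford: 1, Ashgrove: 2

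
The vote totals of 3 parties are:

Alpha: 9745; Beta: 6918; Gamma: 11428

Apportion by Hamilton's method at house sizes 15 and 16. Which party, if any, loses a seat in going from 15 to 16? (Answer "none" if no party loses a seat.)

none

At 15 seats: Alpha 5, Beta 4, Gamma 6.
At 16 seats: Alpha 6, Beta 4, Gamma 6.
No party's allocation decreased.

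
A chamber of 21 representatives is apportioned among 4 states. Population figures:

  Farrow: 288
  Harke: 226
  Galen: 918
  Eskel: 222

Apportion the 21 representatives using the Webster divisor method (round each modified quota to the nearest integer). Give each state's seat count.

Standard divisor 1654/21 ≈ 78.762; standard quotas: Farrow 3.657, Harke 2.869, Galen 11.655, Eskel 2.819.
Rounding to the nearest integer gives 4, 3, 12, 3 = 22 seats, so the divisor must be adjusted.
With modified divisor 80: modified quotas Farrow 3.600, Harke 2.825, Galen 11.475, Eskel 2.775.
Rounding to the nearest integer: Farrow 4, Harke 3, Galen 11, Eskel 3 (total 21).

Farrow=4; Harke=3; Galen=11; Eskel=3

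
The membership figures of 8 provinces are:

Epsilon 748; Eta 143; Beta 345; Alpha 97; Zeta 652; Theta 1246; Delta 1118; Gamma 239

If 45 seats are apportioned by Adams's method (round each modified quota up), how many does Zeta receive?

6

Standard divisor 4588/45 ≈ 101.956; standard quotas: Epsilon 7.337, Eta 1.403, Beta 3.384, Alpha 0.951, Zeta 6.395, Theta 12.221, Delta 10.966, Gamma 2.344.
Rounding up gives 8, 2, 4, 1, 7, 13, 11, 3 = 49 seats, so the divisor must be adjusted.
With modified divisor 113: modified quotas Epsilon 6.619, Eta 1.265, Beta 3.053, Alpha 0.858, Zeta 5.770, Theta 11.027, Delta 9.894, Gamma 2.115.
Rounding up: Epsilon 7, Eta 2, Beta 4, Alpha 1, Zeta 6, Theta 12, Delta 10, Gamma 3 (total 45).
Zeta receives 6.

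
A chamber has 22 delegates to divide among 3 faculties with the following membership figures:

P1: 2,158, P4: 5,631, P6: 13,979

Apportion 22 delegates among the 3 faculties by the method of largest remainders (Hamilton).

The standard divisor is 21768/22 ≈ 989.455.
Standard quotas: P1 2.1810, P4 5.6910, P6 14.1280.
Lower quotas: P1 2, P4 5, P6 14 (sum 21, leaving 1 seat).
Remainders in descending order: P4 0.6910, P1 0.1810, P6 0.1280.
The surplus seat goes to P4.

P1=2, P4=6, P6=14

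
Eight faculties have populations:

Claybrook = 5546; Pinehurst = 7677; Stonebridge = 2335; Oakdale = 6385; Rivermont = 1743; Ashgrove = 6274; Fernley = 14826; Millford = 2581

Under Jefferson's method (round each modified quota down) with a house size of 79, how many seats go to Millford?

4

Standard divisor 47367/79 ≈ 599.582; standard quotas: Claybrook 9.250, Pinehurst 12.804, Stonebridge 3.894, Oakdale 10.649, Rivermont 2.907, Ashgrove 10.464, Fernley 24.727, Millford 4.305.
Rounding down gives 9, 12, 3, 10, 2, 10, 24, 4 = 74 seats, so the divisor must be adjusted.
With modified divisor 575: modified quotas Claybrook 9.645, Pinehurst 13.351, Stonebridge 4.061, Oakdale 11.104, Rivermont 3.031, Ashgrove 10.911, Fernley 25.784, Millford 4.489.
Rounding down: Claybrook 9, Pinehurst 13, Stonebridge 4, Oakdale 11, Rivermont 3, Ashgrove 10, Fernley 25, Millford 4 (total 79).
Millford receives 4.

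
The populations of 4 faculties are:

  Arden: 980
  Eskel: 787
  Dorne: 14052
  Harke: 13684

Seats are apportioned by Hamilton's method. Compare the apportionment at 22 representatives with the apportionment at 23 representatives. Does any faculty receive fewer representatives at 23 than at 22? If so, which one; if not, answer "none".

Eskel

At 22 seats: Arden 1, Eskel 1, Dorne 10, Harke 10.
At 23 seats: Arden 1, Eskel 0, Dorne 11, Harke 11.
Eskel drops from 1 to 0.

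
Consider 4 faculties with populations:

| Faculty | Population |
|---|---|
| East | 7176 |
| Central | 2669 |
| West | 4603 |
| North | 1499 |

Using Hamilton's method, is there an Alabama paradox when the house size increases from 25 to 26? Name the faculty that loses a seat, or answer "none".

North

At 25 seats: East 11, Central 4, West 7, North 3.
At 26 seats: East 12, Central 4, West 8, North 2.
North drops from 3 to 2.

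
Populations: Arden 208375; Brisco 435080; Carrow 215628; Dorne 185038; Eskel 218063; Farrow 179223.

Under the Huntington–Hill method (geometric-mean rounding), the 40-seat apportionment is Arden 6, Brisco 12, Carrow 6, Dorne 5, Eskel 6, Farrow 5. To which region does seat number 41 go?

Brisco

Priority for the next seat is population ÷ (√(s·(s+1))).
Priorities: Arden 32152.961, Brisco 34834.279, Carrow 33272.123, Dorne 33783.162, Eskel 33647.851, Farrow 32721.493.
Highest priority: Brisco.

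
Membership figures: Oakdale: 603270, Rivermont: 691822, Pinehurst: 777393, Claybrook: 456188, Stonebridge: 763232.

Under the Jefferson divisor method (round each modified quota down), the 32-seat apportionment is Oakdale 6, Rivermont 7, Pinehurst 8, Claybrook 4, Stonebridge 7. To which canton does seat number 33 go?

Stonebridge

Priority for the next seat is population ÷ (current seats + 1).
Priorities: Oakdale 86181.429, Rivermont 86477.750, Pinehurst 86377.000, Claybrook 91237.600, Stonebridge 95404.000.
Highest priority: Stonebridge.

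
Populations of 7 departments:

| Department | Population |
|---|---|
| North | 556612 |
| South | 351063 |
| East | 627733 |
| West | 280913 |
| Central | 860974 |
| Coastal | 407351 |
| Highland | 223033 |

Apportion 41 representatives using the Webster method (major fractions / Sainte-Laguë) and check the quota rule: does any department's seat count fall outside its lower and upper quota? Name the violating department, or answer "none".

Standard quotas: North 6.899, South 4.352, East 7.781, West 3.482, Central 10.672, Coastal 5.049, Highland 2.765.
Webster allocation: North 7, South 4, East 8, West 3, Central 11, Coastal 5, Highland 3.
Every allocation lies between the lower and upper quota.

none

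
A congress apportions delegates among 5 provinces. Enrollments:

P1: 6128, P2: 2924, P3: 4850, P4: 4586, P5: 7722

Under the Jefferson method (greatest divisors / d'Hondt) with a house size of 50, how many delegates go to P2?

Standard divisor 26210/50 ≈ 524.2; standard quotas: P1 11.690, P2 5.578, P3 9.252, P4 8.749, P5 14.731.
Rounding down gives 11, 5, 9, 8, 14 = 47 seats, so the divisor must be adjusted.
With modified divisor 500: modified quotas P1 12.256, P2 5.848, P3 9.700, P4 9.172, P5 15.444.
Rounding down: P1 12, P2 5, P3 9, P4 9, P5 15 (total 50).
P2 receives 5.

5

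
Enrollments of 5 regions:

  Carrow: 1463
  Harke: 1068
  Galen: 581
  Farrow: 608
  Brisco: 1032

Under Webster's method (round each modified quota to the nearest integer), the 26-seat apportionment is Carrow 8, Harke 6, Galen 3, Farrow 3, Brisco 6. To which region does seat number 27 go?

Farrow

Priority for the next seat is population ÷ (current seats + 0.5).
Priorities: Carrow 172.118, Harke 164.308, Galen 166.000, Farrow 173.714, Brisco 158.769.
Highest priority: Farrow.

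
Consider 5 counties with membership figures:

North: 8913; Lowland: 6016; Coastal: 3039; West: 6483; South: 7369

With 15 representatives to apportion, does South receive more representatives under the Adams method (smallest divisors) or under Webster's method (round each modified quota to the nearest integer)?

Adams: North 4, Lowland 3, Coastal 2, West 3, South 3.
Webster: North 4, Lowland 3, Coastal 1, West 3, South 4.
South gets 3 under Adams and 4 under Webster.

Webster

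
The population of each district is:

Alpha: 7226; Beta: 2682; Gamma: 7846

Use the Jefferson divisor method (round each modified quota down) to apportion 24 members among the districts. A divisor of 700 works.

With modified divisor 700: modified quotas Alpha 10.323, Beta 3.831, Gamma 11.209.
Rounding down: Alpha 10, Beta 3, Gamma 11 (total 24).

Alpha: 10; Beta: 3; Gamma: 11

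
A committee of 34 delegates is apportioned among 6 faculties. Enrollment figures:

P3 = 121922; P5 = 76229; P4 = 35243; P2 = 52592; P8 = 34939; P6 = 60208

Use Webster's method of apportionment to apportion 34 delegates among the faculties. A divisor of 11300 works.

P3 11, P5 7, P4 3, P2 5, P8 3, P6 5

With modified divisor 11300: modified quotas P3 10.790, P5 6.746, P4 3.119, P2 4.654, P8 3.092, P6 5.328.
Rounding to the nearest integer: P3 11, P5 7, P4 3, P2 5, P8 3, P6 5 (total 34).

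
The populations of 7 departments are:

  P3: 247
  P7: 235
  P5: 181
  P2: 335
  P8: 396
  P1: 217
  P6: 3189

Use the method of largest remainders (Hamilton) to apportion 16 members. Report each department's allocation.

Standard divisor: 4800 ÷ 16 = 300.
Standard quotas: P3 0.823, P7 0.783, P5 0.603, P2 1.117, P8 1.320, P1 0.723, P6 10.630.
Lower quotas: P3 0, P7 0, P5 0, P2 1, P8 1, P1 0, P6 10 (sum 12, leaving 4 seats).
Remainders in descending order: P3 0.823, P7 0.783, P1 0.723, P6 0.630, P5 0.603, P8 0.320, P2 0.117.
The surplus seats go to P3, P7, P1, P6.

P3 1, P7 1, P5 0, P2 1, P8 1, P1 1, P6 11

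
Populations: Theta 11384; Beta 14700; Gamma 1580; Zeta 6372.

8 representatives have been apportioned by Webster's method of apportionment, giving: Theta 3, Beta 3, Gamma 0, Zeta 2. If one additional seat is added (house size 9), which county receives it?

Priority for the next seat is population ÷ (current seats + 0.5).
Priorities: Theta 3252.571, Beta 4200.000, Gamma 3160.000, Zeta 2548.800.
Highest priority: Beta.

Beta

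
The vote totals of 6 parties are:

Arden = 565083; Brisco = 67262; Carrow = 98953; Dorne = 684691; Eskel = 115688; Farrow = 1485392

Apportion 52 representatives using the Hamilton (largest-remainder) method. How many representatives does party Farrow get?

Total 3017069; standard divisor 3017069/52 ≈ 58020.558.
Standard quotas: Arden 9.7394, Brisco 1.1593, Carrow 1.7055, Dorne 11.8008, Eskel 1.9939, Farrow 25.6011.
Lower quotas: Arden 9, Brisco 1, Carrow 1, Dorne 11, Eskel 1, Farrow 25 (sum 48, leaving 4 seats).
Remainders in descending order: Eskel 0.9939, Dorne 0.8008, Arden 0.7394, Carrow 0.7055, Farrow 0.6011, Brisco 0.1593.
The surplus seats go to Eskel, Dorne, Arden, Carrow.
Farrow receives 25.

25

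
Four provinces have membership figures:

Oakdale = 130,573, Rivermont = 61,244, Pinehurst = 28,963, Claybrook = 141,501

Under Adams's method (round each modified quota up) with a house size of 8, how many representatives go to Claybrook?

Standard divisor 362281/8 ≈ 45285.125; standard quotas: Oakdale 2.883, Rivermont 1.352, Pinehurst 0.640, Claybrook 3.125.
Rounding up gives 3, 2, 1, 4 = 10 seats, so the divisor must be adjusted.
With modified divisor 63300: modified quotas Oakdale 2.063, Rivermont 0.968, Pinehurst 0.458, Claybrook 2.235.
Rounding up: Oakdale 3, Rivermont 1, Pinehurst 1, Claybrook 3 (total 8).
Claybrook receives 3.

3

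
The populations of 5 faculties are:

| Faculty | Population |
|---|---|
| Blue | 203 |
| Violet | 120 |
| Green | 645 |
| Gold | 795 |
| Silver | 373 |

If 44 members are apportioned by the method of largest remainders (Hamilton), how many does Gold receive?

The standard divisor is 2136/44 ≈ 48.545.
Standard quotas: Blue 4.182, Violet 2.472, Green 13.287, Gold 16.376, Silver 7.684.
Lower quotas: Blue 4, Violet 2, Green 13, Gold 16, Silver 7 (sum 42, leaving 2 seats).
Remainders in descending order: Silver 0.684, Violet 0.472, Gold 0.376, Green 0.287, Blue 0.182.
The surplus seats go to Silver, Violet.
Gold receives 16.

16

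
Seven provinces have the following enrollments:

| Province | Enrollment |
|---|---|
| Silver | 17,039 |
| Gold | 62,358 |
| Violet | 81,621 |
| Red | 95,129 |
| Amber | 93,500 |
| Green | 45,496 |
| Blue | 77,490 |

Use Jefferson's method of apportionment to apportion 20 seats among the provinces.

Standard divisor 472633/20 ≈ 23631.65; standard quotas: Silver 0.721, Gold 2.639, Violet 3.454, Red 4.025, Amber 3.957, Green 1.925, Blue 3.279.
Rounding down gives 0, 2, 3, 4, 3, 1, 3 = 16 seats, so the divisor must be adjusted.
With modified divisor 19900: modified quotas Silver 0.856, Gold 3.134, Violet 4.102, Red 4.780, Amber 4.698, Green 2.286, Blue 3.894.
Rounding down: Silver 0, Gold 3, Violet 4, Red 4, Amber 4, Green 2, Blue 3 (total 20).

Silver 0, Gold 3, Violet 4, Red 4, Amber 4, Green 2, Blue 3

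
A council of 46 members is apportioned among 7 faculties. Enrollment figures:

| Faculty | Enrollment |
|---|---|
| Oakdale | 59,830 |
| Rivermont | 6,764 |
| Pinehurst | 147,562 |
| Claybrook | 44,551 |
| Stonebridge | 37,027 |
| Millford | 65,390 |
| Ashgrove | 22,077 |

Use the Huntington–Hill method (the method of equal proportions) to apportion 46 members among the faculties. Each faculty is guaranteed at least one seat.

With divisor 8358: modified quotas Oakdale 7.158, Rivermont 0.809, Pinehurst 17.655, Claybrook 5.330, Stonebridge 4.430, Millford 7.824, Ashgrove 2.641.
Geometric-mean thresholds: Oakdale √(7·8)=7.483, Rivermont (min 1), Pinehurst √(17·18)=17.493, Claybrook √(5·6)=5.477, Stonebridge √(4·5)=4.472, Millford √(7·8)=7.483, Ashgrove √(2·3)=2.449.
Each quota rounded against its threshold gives Oakdale 7, Rivermont 1, Pinehurst 18, Claybrook 5, Stonebridge 4, Millford 8, Ashgrove 3 (total 46).

Oakdale: 7, Rivermont: 1, Pinehurst: 18, Claybrook: 5, Stonebridge: 4, Millford: 8, Ashgrove: 3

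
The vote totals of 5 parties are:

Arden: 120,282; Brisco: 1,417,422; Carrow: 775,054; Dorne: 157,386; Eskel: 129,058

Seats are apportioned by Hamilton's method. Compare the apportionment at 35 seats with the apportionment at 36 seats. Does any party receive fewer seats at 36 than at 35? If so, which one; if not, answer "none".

none

At 35 seats: Arden 2, Brisco 19, Carrow 10, Dorne 2, Eskel 2.
At 36 seats: Arden 2, Brisco 19, Carrow 11, Dorne 2, Eskel 2.
No party's allocation decreased.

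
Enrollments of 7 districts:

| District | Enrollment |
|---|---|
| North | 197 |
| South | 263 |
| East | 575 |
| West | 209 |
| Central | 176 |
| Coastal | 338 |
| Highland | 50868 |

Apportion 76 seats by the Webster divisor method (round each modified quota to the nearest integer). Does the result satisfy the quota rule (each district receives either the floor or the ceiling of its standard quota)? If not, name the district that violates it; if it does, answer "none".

Standard quotas: North 0.284, South 0.380, East 0.830, West 0.302, Central 0.254, Coastal 0.488, Highland 73.461.
Webster allocation: North 0, South 0, East 1, West 0, Central 0, Coastal 0, Highland 75.
Highland has quota 73.461 (lower 73, upper 74) but receives 75 — outside the quota interval.

Highland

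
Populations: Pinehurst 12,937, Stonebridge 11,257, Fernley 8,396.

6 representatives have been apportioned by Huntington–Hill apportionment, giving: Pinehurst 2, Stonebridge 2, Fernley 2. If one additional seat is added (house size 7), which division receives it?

Pinehurst

Priority for the next seat is population ÷ (√(s·(s+1))).
Priorities: Pinehurst 5281.508, Stonebridge 4595.651, Fernley 3427.653.
Highest priority: Pinehurst.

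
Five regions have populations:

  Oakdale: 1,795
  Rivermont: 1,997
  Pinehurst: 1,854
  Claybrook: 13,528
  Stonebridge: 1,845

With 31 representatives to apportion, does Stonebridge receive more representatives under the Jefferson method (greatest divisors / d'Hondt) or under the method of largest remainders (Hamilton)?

Jefferson: Oakdale 2, Rivermont 3, Pinehurst 3, Claybrook 21, Stonebridge 2.
Hamilton: Oakdale 2, Rivermont 3, Pinehurst 3, Claybrook 20, Stonebridge 3.
Stonebridge gets 2 under Jefferson and 3 under Hamilton.

Hamilton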